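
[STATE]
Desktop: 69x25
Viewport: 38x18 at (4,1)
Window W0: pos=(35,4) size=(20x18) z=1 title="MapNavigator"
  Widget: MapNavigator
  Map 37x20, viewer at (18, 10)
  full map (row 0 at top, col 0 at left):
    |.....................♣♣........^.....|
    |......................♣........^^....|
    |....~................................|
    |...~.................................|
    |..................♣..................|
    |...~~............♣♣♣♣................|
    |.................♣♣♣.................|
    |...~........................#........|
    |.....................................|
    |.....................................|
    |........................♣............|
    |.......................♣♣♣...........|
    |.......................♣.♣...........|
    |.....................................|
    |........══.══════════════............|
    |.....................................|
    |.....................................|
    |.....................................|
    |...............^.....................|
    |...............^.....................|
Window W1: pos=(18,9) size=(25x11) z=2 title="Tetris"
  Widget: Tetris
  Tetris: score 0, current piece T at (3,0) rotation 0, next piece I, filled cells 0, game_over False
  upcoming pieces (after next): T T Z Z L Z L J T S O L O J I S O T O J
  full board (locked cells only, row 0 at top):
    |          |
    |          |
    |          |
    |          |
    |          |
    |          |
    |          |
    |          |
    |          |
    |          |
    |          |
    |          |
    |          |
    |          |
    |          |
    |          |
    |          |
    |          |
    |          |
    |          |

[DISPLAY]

                                      
                                      
                                      
                               ┏━━━━━━
                               ┃ MapNa
                               ┠──────
                               ┃......
                               ┃......
              ┏━━━━━━━━━━━━━━━━━━━━━━━
              ┃ Tetris                
              ┠───────────────────────
              ┃          │Next:       
              ┃          │████        
              ┃          │            
              ┃          │            
              ┃          │            
              ┃          │            
              ┃          │Score:      


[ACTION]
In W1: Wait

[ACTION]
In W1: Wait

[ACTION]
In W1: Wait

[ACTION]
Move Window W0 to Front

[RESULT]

                                      
                                      
                                      
                               ┏━━━━━━
                               ┃ MapNa
                               ┠──────
                               ┃......
                               ┃......
              ┏━━━━━━━━━━━━━━━━┃......
              ┃ Tetris         ┃......
              ┠────────────────┃......
              ┃          │Next:┃......
              ┃          │████ ┃......
              ┃          │     ┃......
              ┃          │     ┃......
              ┃          │     ┃......
              ┃          │     ┃......
              ┃          │Score┃═.════


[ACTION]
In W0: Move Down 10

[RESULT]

                                      
                                      
                                      
                               ┏━━━━━━
                               ┃ MapNa
                               ┠──────
                               ┃......
                               ┃......
              ┏━━━━━━━━━━━━━━━━┃═.════
              ┃ Tetris         ┃......
              ┠────────────────┃......
              ┃          │Next:┃......
              ┃          │████ ┃......
              ┃          │     ┃......
              ┃          │     ┃      
              ┃          │     ┃      
              ┃          │     ┃      
              ┃          │Score┃      


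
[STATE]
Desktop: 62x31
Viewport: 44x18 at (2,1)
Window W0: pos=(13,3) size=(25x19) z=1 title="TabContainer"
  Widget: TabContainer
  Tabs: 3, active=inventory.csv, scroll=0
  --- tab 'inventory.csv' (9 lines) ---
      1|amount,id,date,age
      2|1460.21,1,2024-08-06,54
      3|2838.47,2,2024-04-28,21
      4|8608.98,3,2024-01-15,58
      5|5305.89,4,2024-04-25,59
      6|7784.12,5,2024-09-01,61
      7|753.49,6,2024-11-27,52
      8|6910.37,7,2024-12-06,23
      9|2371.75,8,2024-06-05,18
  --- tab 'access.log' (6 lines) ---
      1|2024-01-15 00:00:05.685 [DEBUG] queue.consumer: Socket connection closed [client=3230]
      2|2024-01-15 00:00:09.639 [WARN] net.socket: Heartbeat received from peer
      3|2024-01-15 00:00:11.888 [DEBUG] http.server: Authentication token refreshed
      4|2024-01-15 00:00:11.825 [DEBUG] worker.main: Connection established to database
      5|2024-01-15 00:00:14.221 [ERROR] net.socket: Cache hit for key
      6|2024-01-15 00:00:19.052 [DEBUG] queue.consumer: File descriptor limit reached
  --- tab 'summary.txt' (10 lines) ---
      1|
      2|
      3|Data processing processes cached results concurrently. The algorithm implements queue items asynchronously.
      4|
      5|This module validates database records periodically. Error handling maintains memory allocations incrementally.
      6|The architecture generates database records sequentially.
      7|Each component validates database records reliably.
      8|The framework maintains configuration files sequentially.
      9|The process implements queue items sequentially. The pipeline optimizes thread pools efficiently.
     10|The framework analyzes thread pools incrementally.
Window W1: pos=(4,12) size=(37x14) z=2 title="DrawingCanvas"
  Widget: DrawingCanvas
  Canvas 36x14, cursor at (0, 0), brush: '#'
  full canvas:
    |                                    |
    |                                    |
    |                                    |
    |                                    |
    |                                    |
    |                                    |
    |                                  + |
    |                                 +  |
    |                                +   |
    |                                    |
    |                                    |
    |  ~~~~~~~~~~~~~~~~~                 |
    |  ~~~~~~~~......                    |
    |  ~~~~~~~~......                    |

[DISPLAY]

                                            
                                            
           ┏━━━━━━━━━━━━━━━━━━━━━━━┓        
           ┃ TabContainer          ┃        
           ┠───────────────────────┨        
           ┃[inventory.csv]│ access┃        
           ┃───────────────────────┃        
           ┃amount,id,date,age     ┃        
           ┃1460.21,1,2024-08-06,54┃        
           ┃2838.47,2,2024-04-28,21┃        
           ┃8608.98,3,2024-01-15,58┃        
  ┏━━━━━━━━━━━━━━━━━━━━━━━━━━━━━━━━━━━┓     
  ┃ DrawingCanvas                     ┃     
  ┠───────────────────────────────────┨     
  ┃+                                  ┃     
  ┃                                   ┃     
  ┃                                   ┃     
  ┃                                   ┃     


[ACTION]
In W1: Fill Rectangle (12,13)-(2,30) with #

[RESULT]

                                            
                                            
           ┏━━━━━━━━━━━━━━━━━━━━━━━┓        
           ┃ TabContainer          ┃        
           ┠───────────────────────┨        
           ┃[inventory.csv]│ access┃        
           ┃───────────────────────┃        
           ┃amount,id,date,age     ┃        
           ┃1460.21,1,2024-08-06,54┃        
           ┃2838.47,2,2024-04-28,21┃        
           ┃8608.98,3,2024-01-15,58┃        
  ┏━━━━━━━━━━━━━━━━━━━━━━━━━━━━━━━━━━━┓     
  ┃ DrawingCanvas                     ┃     
  ┠───────────────────────────────────┨     
  ┃+                                  ┃     
  ┃                                   ┃     
  ┃             ##################    ┃     
  ┃             ##################    ┃     


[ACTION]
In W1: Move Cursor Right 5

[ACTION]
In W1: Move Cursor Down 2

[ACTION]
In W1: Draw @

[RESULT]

                                            
                                            
           ┏━━━━━━━━━━━━━━━━━━━━━━━┓        
           ┃ TabContainer          ┃        
           ┠───────────────────────┨        
           ┃[inventory.csv]│ access┃        
           ┃───────────────────────┃        
           ┃amount,id,date,age     ┃        
           ┃1460.21,1,2024-08-06,54┃        
           ┃2838.47,2,2024-04-28,21┃        
           ┃8608.98,3,2024-01-15,58┃        
  ┏━━━━━━━━━━━━━━━━━━━━━━━━━━━━━━━━━━━┓     
  ┃ DrawingCanvas                     ┃     
  ┠───────────────────────────────────┨     
  ┃                                   ┃     
  ┃                                   ┃     
  ┃     @       ##################    ┃     
  ┃             ##################    ┃     


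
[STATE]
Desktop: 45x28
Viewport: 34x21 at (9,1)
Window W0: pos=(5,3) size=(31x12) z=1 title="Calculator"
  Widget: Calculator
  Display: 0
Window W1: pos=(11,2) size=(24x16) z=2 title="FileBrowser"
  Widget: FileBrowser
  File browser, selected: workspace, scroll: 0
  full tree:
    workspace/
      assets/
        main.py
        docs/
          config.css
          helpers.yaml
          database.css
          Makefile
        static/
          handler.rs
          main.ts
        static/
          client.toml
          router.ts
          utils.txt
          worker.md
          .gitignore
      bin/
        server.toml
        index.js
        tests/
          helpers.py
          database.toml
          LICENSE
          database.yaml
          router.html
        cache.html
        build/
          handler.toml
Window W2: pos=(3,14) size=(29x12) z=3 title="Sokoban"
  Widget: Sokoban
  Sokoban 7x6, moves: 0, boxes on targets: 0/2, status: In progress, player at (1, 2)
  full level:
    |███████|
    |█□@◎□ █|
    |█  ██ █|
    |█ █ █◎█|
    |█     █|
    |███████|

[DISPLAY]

                                  
  ┏━━━━━━━━━━━━━━━━━━━━━━┓        
━━┃ FileBrowser          ┃┓       
lc┠──────────────────────┨┃       
──┃> [-] workspace/      ┃┨       
  ┃    [+] assets/       ┃┃       
─┬┃    [+] bin/          ┃┃       
 │┃                      ┃┃       
─┼┃                      ┃┃       
 │┃                      ┃┃       
─┼┃                      ┃┃       
 │┃                      ┃┃       
─┴┃                      ┃┃       
━━━━━━━━━━━━━━━━━━━━━━┓  ┃┛       
ban                   ┃  ┃        
──────────────────────┨  ┃        
██                    ┃━━┛        
 █                    ┃           
 █                    ┃           
◎█                    ┃           
 █                    ┃           


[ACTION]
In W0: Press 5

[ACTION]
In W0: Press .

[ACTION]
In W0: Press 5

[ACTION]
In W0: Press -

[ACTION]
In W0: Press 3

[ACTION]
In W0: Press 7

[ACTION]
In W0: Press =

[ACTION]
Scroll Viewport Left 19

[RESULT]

                                  
           ┏━━━━━━━━━━━━━━━━━━━━━━
     ┏━━━━━┃ FileBrowser          
     ┃ Calc┠──────────────────────
     ┠─────┃> [-] workspace/      
     ┃     ┃    [+] assets/       
     ┃┌───┬┃    [+] bin/          
     ┃│ 7 │┃                      
     ┃├───┼┃                      
     ┃│ 4 │┃                      
     ┃├───┼┃                      
     ┃│ 1 │┃                      
     ┃└───┴┃                      
   ┏━━━━━━━━━━━━━━━━━━━━━━━━━━━┓  
   ┃ Sokoban                   ┃  
   ┠───────────────────────────┨  
   ┃███████                    ┃━━
   ┃█□@◎□ █                    ┃  
   ┃█  ██ █                    ┃  
   ┃█ █ █◎█                    ┃  
   ┃█     █                    ┃  


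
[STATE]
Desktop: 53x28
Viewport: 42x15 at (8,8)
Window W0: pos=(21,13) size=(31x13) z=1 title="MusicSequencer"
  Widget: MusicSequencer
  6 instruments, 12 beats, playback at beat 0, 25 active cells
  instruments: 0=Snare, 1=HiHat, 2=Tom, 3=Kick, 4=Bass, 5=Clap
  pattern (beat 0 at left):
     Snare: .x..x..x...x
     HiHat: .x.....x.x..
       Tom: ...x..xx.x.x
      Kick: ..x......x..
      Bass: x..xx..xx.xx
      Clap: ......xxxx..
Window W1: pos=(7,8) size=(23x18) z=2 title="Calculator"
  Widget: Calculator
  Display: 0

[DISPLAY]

━━━━━━━━━━━━━━━━━━━━━┓                    
 Calculator          ┃                    
─────────────────────┨                    
                    0┃                    
┌───┬───┬───┬───┐    ┃                    
│ 7 │ 8 │ 9 │ ÷ │    ┃━━━━━━━━━━━━━━━━━━━━
├───┼───┼───┼───┤    ┃quencer             
│ 4 │ 5 │ 6 │ × │    ┃────────────────────
├───┼───┼───┼───┤    ┃2345678901          
│ 1 │ 2 │ 3 │ - │    ┃··█··█···█          
├───┼───┼───┼───┤    ┃·····█·█··          
│ 0 │ . │ = │ + │    ┃·█··██·█·█          
├───┼───┼───┼───┤    ┃█······█··          
│ C │ MC│ MR│ M+│    ┃·██··██·██          
└───┴───┴───┴───┘    ┃····████··          


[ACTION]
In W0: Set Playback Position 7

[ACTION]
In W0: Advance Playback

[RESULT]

━━━━━━━━━━━━━━━━━━━━━┓                    
 Calculator          ┃                    
─────────────────────┨                    
                    0┃                    
┌───┬───┬───┬───┐    ┃                    
│ 7 │ 8 │ 9 │ ÷ │    ┃━━━━━━━━━━━━━━━━━━━━
├───┼───┼───┼───┤    ┃quencer             
│ 4 │ 5 │ 6 │ × │    ┃────────────────────
├───┼───┼───┼───┤    ┃234567▼901          
│ 1 │ 2 │ 3 │ - │    ┃··█··█···█          
├───┼───┼───┼───┤    ┃·····█·█··          
│ 0 │ . │ = │ + │    ┃·█··██·█·█          
├───┼───┼───┼───┤    ┃█······█··          
│ C │ MC│ MR│ M+│    ┃·██··██·██          
└───┴───┴───┴───┘    ┃····████··          


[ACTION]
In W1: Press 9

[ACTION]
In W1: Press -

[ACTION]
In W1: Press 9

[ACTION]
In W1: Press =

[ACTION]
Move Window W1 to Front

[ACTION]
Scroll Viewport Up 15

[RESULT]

                                          
                                          
                                          
                                          
                                          
                                          
                                          
                                          
━━━━━━━━━━━━━━━━━━━━━┓                    
 Calculator          ┃                    
─────────────────────┨                    
                    0┃                    
┌───┬───┬───┬───┐    ┃                    
│ 7 │ 8 │ 9 │ ÷ │    ┃━━━━━━━━━━━━━━━━━━━━
├───┼───┼───┼───┤    ┃quencer             


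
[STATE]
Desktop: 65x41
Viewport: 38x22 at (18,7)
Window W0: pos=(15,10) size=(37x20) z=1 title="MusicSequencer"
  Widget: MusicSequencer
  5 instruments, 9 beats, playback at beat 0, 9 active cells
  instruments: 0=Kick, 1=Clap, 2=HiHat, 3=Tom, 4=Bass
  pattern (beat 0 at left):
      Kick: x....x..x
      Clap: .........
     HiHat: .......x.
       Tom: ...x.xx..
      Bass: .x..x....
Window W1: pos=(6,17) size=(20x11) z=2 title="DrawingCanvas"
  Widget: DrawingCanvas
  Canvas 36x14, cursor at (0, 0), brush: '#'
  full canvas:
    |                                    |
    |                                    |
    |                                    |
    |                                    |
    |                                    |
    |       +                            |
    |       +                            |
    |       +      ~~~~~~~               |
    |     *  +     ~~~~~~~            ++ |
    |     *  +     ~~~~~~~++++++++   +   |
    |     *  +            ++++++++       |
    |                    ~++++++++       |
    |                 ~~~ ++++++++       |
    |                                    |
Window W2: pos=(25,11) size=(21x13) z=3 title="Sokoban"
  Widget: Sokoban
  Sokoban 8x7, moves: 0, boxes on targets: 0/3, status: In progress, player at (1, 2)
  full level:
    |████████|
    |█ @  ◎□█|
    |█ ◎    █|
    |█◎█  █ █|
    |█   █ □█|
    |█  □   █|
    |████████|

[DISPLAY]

                                      
                                      
                                      
━━━━━━━━━━━━━━━━━━━━━━━━━━━━━━━━━┓    
usicSeq┏━━━━━━━━━━━━━━━━━━━┓     ┃    
───────┃ Sokoban           ┃─────┨    
    ▼12┠───────────────────┨     ┃    
Kick█··┃████████           ┃     ┃    
Clap···┃█ @  ◎□█           ┃     ┃    
iHat···┃█ ◎    █           ┃     ┃    
━━━━━━━┃█◎█  █ █           ┃     ┃    
vas    ┃█   █ □█           ┃     ┃    
───────┃█  □   █           ┃     ┃    
       ┃████████           ┃     ┃    
       ┃Moves: 0  0/3      ┃     ┃    
       ┃                   ┃     ┃    
       ┗━━━━━━━━━━━━━━━━━━━┛     ┃    
       ┃                         ┃    
       ┃                         ┃    
       ┃                         ┃    
━━━━━━━┛                         ┃    
                                 ┃    


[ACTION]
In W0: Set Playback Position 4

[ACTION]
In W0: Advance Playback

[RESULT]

                                      
                                      
                                      
━━━━━━━━━━━━━━━━━━━━━━━━━━━━━━━━━┓    
usicSeq┏━━━━━━━━━━━━━━━━━━━┓     ┃    
───────┃ Sokoban           ┃─────┨    
    012┠───────────────────┨     ┃    
Kick█··┃████████           ┃     ┃    
Clap···┃█ @  ◎□█           ┃     ┃    
iHat···┃█ ◎    █           ┃     ┃    
━━━━━━━┃█◎█  █ █           ┃     ┃    
vas    ┃█   █ □█           ┃     ┃    
───────┃█  □   █           ┃     ┃    
       ┃████████           ┃     ┃    
       ┃Moves: 0  0/3      ┃     ┃    
       ┃                   ┃     ┃    
       ┗━━━━━━━━━━━━━━━━━━━┛     ┃    
       ┃                         ┃    
       ┃                         ┃    
       ┃                         ┃    
━━━━━━━┛                         ┃    
                                 ┃    


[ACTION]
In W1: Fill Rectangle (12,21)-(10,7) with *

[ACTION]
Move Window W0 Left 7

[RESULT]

                                      
                                      
                                      
━━━━━━━━━━━━━━━━━━━━━━━━━━┓           
uencer ┏━━━━━━━━━━━━━━━━━━━┓          
───────┃ Sokoban           ┃          
34▼678 ┠───────────────────┨          
··█··█ ┃████████           ┃          
······ ┃█ @  ◎□█           ┃          
····█· ┃█ ◎    █           ┃          
━━━━━━━┃█◎█  █ █           ┃          
vas    ┃█   █ □█           ┃          
───────┃█  □   █           ┃          
       ┃████████           ┃          
       ┃Moves: 0  0/3      ┃          
       ┃                   ┃          
       ┗━━━━━━━━━━━━━━━━━━━┛          
       ┃                  ┃           
       ┃                  ┃           
       ┃                  ┃           
━━━━━━━┛                  ┃           
                          ┃           


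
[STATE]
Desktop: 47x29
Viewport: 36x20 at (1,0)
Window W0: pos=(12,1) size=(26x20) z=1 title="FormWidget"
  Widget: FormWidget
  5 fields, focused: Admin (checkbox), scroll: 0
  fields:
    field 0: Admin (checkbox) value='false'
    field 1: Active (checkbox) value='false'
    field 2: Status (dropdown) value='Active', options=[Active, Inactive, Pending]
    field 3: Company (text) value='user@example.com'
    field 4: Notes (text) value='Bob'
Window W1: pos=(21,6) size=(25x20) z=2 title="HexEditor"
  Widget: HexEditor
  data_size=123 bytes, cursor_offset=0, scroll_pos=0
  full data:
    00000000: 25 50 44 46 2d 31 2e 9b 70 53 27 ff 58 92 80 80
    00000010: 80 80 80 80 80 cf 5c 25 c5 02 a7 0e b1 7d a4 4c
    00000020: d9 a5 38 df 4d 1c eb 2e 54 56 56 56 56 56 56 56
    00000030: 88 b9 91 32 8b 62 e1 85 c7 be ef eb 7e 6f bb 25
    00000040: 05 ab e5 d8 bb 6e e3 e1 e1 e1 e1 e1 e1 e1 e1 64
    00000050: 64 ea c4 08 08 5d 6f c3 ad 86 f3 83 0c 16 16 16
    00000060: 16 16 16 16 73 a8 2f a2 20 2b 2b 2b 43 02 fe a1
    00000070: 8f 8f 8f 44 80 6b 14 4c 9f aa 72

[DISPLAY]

                                    
           ┏━━━━━━━━━━━━━━━━━━━━━━━━
           ┃ FormWidget             
           ┠────────────────────────
           ┃> Admin:      [ ]       
           ┃  Active:     [ ]       
           ┃  Status┏━━━━━━━━━━━━━━━
           ┃  Compan┃ HexEditor     
           ┃  Notes:┠───────────────
           ┃        ┃00000000  25 50
           ┃        ┃00000010  80 80
           ┃        ┃00000020  d9 a5
           ┃        ┃00000030  88 b9
           ┃        ┃00000040  05 ab
           ┃        ┃00000050  64 ea
           ┃        ┃00000060  16 16
           ┃        ┃00000070  8f 8f
           ┃        ┃               
           ┃        ┃               
           ┃        ┃               


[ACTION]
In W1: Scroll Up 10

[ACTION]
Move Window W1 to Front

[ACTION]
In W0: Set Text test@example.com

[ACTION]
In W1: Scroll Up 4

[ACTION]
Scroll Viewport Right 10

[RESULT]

                                    
 ┏━━━━━━━━━━━━━━━━━━━━━━━━┓         
 ┃ FormWidget             ┃         
 ┠────────────────────────┨         
 ┃> Admin:      [ ]       ┃         
 ┃  Active:     [ ]       ┃         
 ┃  Status┏━━━━━━━━━━━━━━━━━━━━━━━┓ 
 ┃  Compan┃ HexEditor             ┃ 
 ┃  Notes:┠───────────────────────┨ 
 ┃        ┃00000000  25 50 44 46 2┃ 
 ┃        ┃00000010  80 80 80 80 8┃ 
 ┃        ┃00000020  d9 a5 38 df 4┃ 
 ┃        ┃00000030  88 b9 91 32 8┃ 
 ┃        ┃00000040  05 ab e5 d8 b┃ 
 ┃        ┃00000050  64 ea c4 08 0┃ 
 ┃        ┃00000060  16 16 16 16 7┃ 
 ┃        ┃00000070  8f 8f 8f 44 8┃ 
 ┃        ┃                       ┃ 
 ┃        ┃                       ┃ 
 ┃        ┃                       ┃ 


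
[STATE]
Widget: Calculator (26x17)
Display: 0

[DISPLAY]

                         0
┌───┬───┬───┬───┐         
│ 7 │ 8 │ 9 │ ÷ │         
├───┼───┼───┼───┤         
│ 4 │ 5 │ 6 │ × │         
├───┼───┼───┼───┤         
│ 1 │ 2 │ 3 │ - │         
├───┼───┼───┼───┤         
│ 0 │ . │ = │ + │         
├───┼───┼───┼───┤         
│ C │ MC│ MR│ M+│         
└───┴───┴───┴───┘         
                          
                          
                          
                          
                          


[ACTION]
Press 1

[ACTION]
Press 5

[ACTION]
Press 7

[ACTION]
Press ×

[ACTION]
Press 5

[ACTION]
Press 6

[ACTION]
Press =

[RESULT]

                      8792
┌───┬───┬───┬───┐         
│ 7 │ 8 │ 9 │ ÷ │         
├───┼───┼───┼───┤         
│ 4 │ 5 │ 6 │ × │         
├───┼───┼───┼───┤         
│ 1 │ 2 │ 3 │ - │         
├───┼───┼───┼───┤         
│ 0 │ . │ = │ + │         
├───┼───┼───┼───┤         
│ C │ MC│ MR│ M+│         
└───┴───┴───┴───┘         
                          
                          
                          
                          
                          


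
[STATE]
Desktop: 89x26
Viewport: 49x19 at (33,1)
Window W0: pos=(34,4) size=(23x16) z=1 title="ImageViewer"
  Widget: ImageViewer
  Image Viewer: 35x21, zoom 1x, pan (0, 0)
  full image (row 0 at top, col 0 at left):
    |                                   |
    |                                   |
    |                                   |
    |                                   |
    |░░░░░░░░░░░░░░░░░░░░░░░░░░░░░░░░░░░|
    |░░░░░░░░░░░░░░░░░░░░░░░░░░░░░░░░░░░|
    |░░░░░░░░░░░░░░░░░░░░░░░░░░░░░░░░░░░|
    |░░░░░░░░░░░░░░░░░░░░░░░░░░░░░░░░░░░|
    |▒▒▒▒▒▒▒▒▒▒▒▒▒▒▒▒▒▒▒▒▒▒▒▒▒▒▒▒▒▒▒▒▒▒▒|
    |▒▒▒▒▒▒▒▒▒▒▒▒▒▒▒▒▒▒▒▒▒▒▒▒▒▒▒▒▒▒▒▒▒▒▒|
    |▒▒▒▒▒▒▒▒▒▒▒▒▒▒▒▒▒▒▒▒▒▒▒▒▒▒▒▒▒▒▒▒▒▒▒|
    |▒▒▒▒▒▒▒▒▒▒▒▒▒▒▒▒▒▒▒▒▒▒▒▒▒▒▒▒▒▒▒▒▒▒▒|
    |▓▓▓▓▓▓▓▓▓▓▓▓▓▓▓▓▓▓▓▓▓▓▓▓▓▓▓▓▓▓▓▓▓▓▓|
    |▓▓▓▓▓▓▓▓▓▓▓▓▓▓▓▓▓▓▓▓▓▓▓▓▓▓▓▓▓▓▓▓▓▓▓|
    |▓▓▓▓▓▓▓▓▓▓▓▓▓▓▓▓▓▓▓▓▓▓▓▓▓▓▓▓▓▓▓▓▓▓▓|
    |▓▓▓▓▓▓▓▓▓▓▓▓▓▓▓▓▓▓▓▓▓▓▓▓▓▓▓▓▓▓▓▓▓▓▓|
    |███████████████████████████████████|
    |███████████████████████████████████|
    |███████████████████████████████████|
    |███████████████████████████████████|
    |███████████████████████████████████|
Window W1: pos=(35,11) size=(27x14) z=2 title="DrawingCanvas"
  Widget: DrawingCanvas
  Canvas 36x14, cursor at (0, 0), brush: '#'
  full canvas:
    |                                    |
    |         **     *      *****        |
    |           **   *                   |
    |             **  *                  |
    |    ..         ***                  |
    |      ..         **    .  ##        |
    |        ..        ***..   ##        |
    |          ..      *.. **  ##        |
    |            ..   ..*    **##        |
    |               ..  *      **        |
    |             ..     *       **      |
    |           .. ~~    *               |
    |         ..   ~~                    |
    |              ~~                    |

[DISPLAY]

                                                 
                                                 
                                                 
 ┏━━━━━━━━━━━━━━━━━━━━━┓                         
 ┃ ImageViewer         ┃                         
 ┠─────────────────────┨                         
 ┃                     ┃                         
 ┃                     ┃                         
 ┃                     ┃                         
 ┃                     ┃                         
 ┃┏━━━━━━━━━━━━━━━━━━━━━━━━━┓                    
 ┃┃ DrawingCanvas           ┃                    
 ┃┠─────────────────────────┨                    
 ┃┃+                        ┃                    
 ┃┃         **     *      **┃                    
 ┃┃           **   *        ┃                    
 ┃┃             **  *       ┃                    
 ┃┃    ..         ***       ┃                    
 ┗┃      ..         **    . ┃                    


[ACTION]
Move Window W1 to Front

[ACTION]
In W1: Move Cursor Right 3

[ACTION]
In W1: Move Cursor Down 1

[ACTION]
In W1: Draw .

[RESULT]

                                                 
                                                 
                                                 
 ┏━━━━━━━━━━━━━━━━━━━━━┓                         
 ┃ ImageViewer         ┃                         
 ┠─────────────────────┨                         
 ┃                     ┃                         
 ┃                     ┃                         
 ┃                     ┃                         
 ┃                     ┃                         
 ┃┏━━━━━━━━━━━━━━━━━━━━━━━━━┓                    
 ┃┃ DrawingCanvas           ┃                    
 ┃┠─────────────────────────┨                    
 ┃┃                         ┃                    
 ┃┃   .     **     *      **┃                    
 ┃┃           **   *        ┃                    
 ┃┃             **  *       ┃                    
 ┃┃    ..         ***       ┃                    
 ┗┃      ..         **    . ┃                    


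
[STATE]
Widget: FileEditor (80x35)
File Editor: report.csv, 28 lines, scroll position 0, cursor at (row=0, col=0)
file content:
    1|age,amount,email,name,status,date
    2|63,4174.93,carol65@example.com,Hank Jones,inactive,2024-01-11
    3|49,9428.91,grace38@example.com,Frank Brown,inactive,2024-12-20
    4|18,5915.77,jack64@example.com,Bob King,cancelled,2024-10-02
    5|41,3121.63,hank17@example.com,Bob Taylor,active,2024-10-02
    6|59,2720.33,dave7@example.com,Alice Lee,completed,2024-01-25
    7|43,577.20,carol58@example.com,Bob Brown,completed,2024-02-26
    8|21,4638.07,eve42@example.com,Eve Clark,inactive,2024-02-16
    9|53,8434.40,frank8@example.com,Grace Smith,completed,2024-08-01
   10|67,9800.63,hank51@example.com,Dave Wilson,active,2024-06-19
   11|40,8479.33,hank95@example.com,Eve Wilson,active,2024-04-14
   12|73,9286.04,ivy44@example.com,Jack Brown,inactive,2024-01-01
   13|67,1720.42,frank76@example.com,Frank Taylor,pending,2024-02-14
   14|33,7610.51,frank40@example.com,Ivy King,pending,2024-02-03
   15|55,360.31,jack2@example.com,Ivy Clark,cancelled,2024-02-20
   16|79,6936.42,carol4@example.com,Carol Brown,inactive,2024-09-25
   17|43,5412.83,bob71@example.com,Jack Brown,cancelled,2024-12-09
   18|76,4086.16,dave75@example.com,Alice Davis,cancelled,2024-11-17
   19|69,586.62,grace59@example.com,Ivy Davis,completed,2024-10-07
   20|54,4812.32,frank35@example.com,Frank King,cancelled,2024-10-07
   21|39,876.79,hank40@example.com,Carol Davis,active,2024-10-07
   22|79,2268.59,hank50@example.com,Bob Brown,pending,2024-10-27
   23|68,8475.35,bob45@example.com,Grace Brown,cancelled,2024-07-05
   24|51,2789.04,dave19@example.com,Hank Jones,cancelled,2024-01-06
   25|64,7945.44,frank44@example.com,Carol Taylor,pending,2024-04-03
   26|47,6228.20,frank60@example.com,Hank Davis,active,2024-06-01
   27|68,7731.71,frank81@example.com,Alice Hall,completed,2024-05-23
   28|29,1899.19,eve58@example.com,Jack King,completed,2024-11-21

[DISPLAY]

█ge,amount,email,name,status,date                                              ▲
63,4174.93,carol65@example.com,Hank Jones,inactive,2024-01-11                  █
49,9428.91,grace38@example.com,Frank Brown,inactive,2024-12-20                 ░
18,5915.77,jack64@example.com,Bob King,cancelled,2024-10-02                    ░
41,3121.63,hank17@example.com,Bob Taylor,active,2024-10-02                     ░
59,2720.33,dave7@example.com,Alice Lee,completed,2024-01-25                    ░
43,577.20,carol58@example.com,Bob Brown,completed,2024-02-26                   ░
21,4638.07,eve42@example.com,Eve Clark,inactive,2024-02-16                     ░
53,8434.40,frank8@example.com,Grace Smith,completed,2024-08-01                 ░
67,9800.63,hank51@example.com,Dave Wilson,active,2024-06-19                    ░
40,8479.33,hank95@example.com,Eve Wilson,active,2024-04-14                     ░
73,9286.04,ivy44@example.com,Jack Brown,inactive,2024-01-01                    ░
67,1720.42,frank76@example.com,Frank Taylor,pending,2024-02-14                 ░
33,7610.51,frank40@example.com,Ivy King,pending,2024-02-03                     ░
55,360.31,jack2@example.com,Ivy Clark,cancelled,2024-02-20                     ░
79,6936.42,carol4@example.com,Carol Brown,inactive,2024-09-25                  ░
43,5412.83,bob71@example.com,Jack Brown,cancelled,2024-12-09                   ░
76,4086.16,dave75@example.com,Alice Davis,cancelled,2024-11-17                 ░
69,586.62,grace59@example.com,Ivy Davis,completed,2024-10-07                   ░
54,4812.32,frank35@example.com,Frank King,cancelled,2024-10-07                 ░
39,876.79,hank40@example.com,Carol Davis,active,2024-10-07                     ░
79,2268.59,hank50@example.com,Bob Brown,pending,2024-10-27                     ░
68,8475.35,bob45@example.com,Grace Brown,cancelled,2024-07-05                  ░
51,2789.04,dave19@example.com,Hank Jones,cancelled,2024-01-06                  ░
64,7945.44,frank44@example.com,Carol Taylor,pending,2024-04-03                 ░
47,6228.20,frank60@example.com,Hank Davis,active,2024-06-01                    ░
68,7731.71,frank81@example.com,Alice Hall,completed,2024-05-23                 ░
29,1899.19,eve58@example.com,Jack King,completed,2024-11-21                    ░
                                                                               ░
                                                                               ░
                                                                               ░
                                                                               ░
                                                                               ░
                                                                               ░
                                                                               ▼


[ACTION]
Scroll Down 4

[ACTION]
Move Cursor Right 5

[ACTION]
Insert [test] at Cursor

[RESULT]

age,atest█ount,email,name,status,date                                          ▲
63,4174.93,carol65@example.com,Hank Jones,inactive,2024-01-11                  █
49,9428.91,grace38@example.com,Frank Brown,inactive,2024-12-20                 ░
18,5915.77,jack64@example.com,Bob King,cancelled,2024-10-02                    ░
41,3121.63,hank17@example.com,Bob Taylor,active,2024-10-02                     ░
59,2720.33,dave7@example.com,Alice Lee,completed,2024-01-25                    ░
43,577.20,carol58@example.com,Bob Brown,completed,2024-02-26                   ░
21,4638.07,eve42@example.com,Eve Clark,inactive,2024-02-16                     ░
53,8434.40,frank8@example.com,Grace Smith,completed,2024-08-01                 ░
67,9800.63,hank51@example.com,Dave Wilson,active,2024-06-19                    ░
40,8479.33,hank95@example.com,Eve Wilson,active,2024-04-14                     ░
73,9286.04,ivy44@example.com,Jack Brown,inactive,2024-01-01                    ░
67,1720.42,frank76@example.com,Frank Taylor,pending,2024-02-14                 ░
33,7610.51,frank40@example.com,Ivy King,pending,2024-02-03                     ░
55,360.31,jack2@example.com,Ivy Clark,cancelled,2024-02-20                     ░
79,6936.42,carol4@example.com,Carol Brown,inactive,2024-09-25                  ░
43,5412.83,bob71@example.com,Jack Brown,cancelled,2024-12-09                   ░
76,4086.16,dave75@example.com,Alice Davis,cancelled,2024-11-17                 ░
69,586.62,grace59@example.com,Ivy Davis,completed,2024-10-07                   ░
54,4812.32,frank35@example.com,Frank King,cancelled,2024-10-07                 ░
39,876.79,hank40@example.com,Carol Davis,active,2024-10-07                     ░
79,2268.59,hank50@example.com,Bob Brown,pending,2024-10-27                     ░
68,8475.35,bob45@example.com,Grace Brown,cancelled,2024-07-05                  ░
51,2789.04,dave19@example.com,Hank Jones,cancelled,2024-01-06                  ░
64,7945.44,frank44@example.com,Carol Taylor,pending,2024-04-03                 ░
47,6228.20,frank60@example.com,Hank Davis,active,2024-06-01                    ░
68,7731.71,frank81@example.com,Alice Hall,completed,2024-05-23                 ░
29,1899.19,eve58@example.com,Jack King,completed,2024-11-21                    ░
                                                                               ░
                                                                               ░
                                                                               ░
                                                                               ░
                                                                               ░
                                                                               ░
                                                                               ▼
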